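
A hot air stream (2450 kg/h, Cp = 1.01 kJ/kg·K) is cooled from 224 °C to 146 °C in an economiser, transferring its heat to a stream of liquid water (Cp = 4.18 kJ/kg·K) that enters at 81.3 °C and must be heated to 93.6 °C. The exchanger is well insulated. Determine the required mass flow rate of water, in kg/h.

Heat released by hot stream: Q = 2450 × 1.01 × (224 − 146) = 193010 kJ/h
Energy balance on cold side (adiabatic exchanger): Q = ṁ_c·Cp_c·(T_c,out − T_c,in)
ṁ_c = 193010 / [4.18 × (93.6 − 81.3)] = 3754.1 kg/h

ṁ_c = 3750 kg/h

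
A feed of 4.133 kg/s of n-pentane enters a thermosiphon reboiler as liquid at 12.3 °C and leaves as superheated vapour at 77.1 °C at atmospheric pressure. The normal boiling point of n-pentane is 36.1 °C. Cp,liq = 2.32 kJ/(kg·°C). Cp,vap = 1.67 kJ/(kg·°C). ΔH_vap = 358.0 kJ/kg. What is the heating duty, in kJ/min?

Q = 119000 kJ/min

liquid 12.3→36.1 °C: 55.216 kJ/kg
vaporisation at 36.1 °C: 358 kJ/kg
vapour 36.1→77.1 °C: 68.47 kJ/kg
Δh = 55.216 + 358 + 68.47 = 481.69 kJ/kg
Q = ṁ·Δh = 4.133 kg/s × 481.69 kJ/kg = 1990.8 kJ/s
|Q| = 1990.8 kW = 119450 kJ/min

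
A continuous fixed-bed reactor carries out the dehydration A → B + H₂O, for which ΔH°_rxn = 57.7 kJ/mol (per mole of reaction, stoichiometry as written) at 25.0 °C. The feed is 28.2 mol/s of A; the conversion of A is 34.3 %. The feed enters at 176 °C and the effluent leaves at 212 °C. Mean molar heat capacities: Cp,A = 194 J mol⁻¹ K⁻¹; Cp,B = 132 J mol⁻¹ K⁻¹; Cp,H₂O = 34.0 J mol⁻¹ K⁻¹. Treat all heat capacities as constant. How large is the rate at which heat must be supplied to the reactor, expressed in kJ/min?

Extent of reaction ξ = 0.343 × 28.2 = 9.6726 mol/s
Reaction term: ξ·ΔH°_rxn = 9.6726 × 57.7 = 558.11 kJ/s
Sensible, feed 176→25 °C: -826.09 kJ/s
Outlet flows (mol/s): A 18.527, B 9.6726, H₂O 9.6726
Sensible, products 25→212 °C: 972.39 kJ/s
Q = ΔH = 704.41 kJ/s = 704.41 kW
Heat supplied = 42265 kJ/min

Q_in = 42300 kJ/min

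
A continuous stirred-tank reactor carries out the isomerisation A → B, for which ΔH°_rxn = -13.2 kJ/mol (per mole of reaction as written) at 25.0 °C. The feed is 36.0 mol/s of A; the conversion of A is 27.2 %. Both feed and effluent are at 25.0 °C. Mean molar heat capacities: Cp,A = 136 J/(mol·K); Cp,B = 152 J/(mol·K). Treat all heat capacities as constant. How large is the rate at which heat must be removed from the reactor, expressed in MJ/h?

Q_out = 465 MJ/h

Extent of reaction ξ = 0.272 × 36.0 = 9.792 mol/s
Reaction term: ξ·ΔH°_rxn = 9.792 × -13.2 = -129.25 kJ/s
Q = ΔH = -129.25 kJ/s = -129.25 kW
Heat removed = 465.32 MJ/h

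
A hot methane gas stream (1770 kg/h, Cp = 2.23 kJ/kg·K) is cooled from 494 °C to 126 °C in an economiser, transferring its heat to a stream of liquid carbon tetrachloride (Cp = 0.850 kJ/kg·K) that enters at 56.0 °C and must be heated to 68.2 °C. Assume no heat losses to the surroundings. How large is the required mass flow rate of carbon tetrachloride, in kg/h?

Heat released by hot stream: Q = 1770 × 2.23 × (494 − 126) = 1.4525e+06 kJ/h
Energy balance on cold side (adiabatic exchanger): Q = ṁ_c·Cp_c·(T_c,out − T_c,in)
ṁ_c = 1.4525e+06 / [0.850 × (68.2 − 56.0)] = 140070 kg/h

ṁ_c = 140000 kg/h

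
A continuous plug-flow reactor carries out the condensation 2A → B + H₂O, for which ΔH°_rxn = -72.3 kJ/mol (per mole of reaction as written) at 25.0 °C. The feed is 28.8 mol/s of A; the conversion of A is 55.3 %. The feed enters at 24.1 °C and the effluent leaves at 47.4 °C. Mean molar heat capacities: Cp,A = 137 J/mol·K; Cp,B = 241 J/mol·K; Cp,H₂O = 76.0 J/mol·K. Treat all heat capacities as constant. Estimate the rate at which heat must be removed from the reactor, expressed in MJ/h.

Extent of reaction ξ = 0.553 × 28.8 / 2 = 7.9632 mol/s
Reaction term: ξ·ΔH°_rxn = 7.9632 × -72.3 = -575.74 kJ/s
Sensible, feed 24.1→25 °C: 3.551 kJ/s
Outlet flows (mol/s): A 12.874, B 7.9632, H₂O 7.9632
Sensible, products 25→47.4 °C: 96.052 kJ/s
Q = ΔH = -476.14 kJ/s = -476.14 kW
Heat removed = 1714.1 MJ/h

Q_out = 1710 MJ/h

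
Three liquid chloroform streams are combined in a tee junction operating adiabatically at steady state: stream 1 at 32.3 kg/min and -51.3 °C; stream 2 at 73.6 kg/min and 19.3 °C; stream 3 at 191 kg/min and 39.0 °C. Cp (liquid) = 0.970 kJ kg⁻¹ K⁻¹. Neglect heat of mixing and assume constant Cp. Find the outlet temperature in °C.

Adiabatic, steady state ⇒ Σ ṁᵢCp,ᵢ(T_out − Tᵢ) = 0
Σ ṁᵢCp,ᵢTᵢ = 32.3×0.970×-51.3 + 73.6×0.970×19.3 + 191×0.970×39.0 = 6996.1
Σ ṁᵢCp,ᵢ = 32.3×0.970 + 73.6×0.970 + 191×0.970 = 287.99
T_out = 6996.1 / 287.99 = 24.293 °C

T_out = 24.3 °C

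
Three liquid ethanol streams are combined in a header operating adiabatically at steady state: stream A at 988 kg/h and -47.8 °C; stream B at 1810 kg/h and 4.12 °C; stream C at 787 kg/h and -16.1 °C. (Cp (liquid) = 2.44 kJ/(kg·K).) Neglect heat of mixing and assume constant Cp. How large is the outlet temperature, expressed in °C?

T_out = -14.6 °C

Adiabatic, steady state ⇒ Σ ṁᵢCp,ᵢ(T_out − Tᵢ) = 0
Σ ṁᵢCp,ᵢTᵢ = 988×2.44×-47.8 + 1810×2.44×4.12 + 787×2.44×-16.1 = -127950
Σ ṁᵢCp,ᵢ = 988×2.44 + 1810×2.44 + 787×2.44 = 8747.4
T_out = -127950 / 8747.4 = -14.628 °C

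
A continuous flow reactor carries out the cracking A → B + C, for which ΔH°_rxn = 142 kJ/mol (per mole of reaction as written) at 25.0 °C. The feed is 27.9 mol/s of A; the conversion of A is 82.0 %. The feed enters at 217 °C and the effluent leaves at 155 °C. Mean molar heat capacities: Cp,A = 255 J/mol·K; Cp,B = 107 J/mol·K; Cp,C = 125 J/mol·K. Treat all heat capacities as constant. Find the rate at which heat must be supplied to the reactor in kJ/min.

Extent of reaction ξ = 0.820 × 27.9 = 22.878 mol/s
Reaction term: ξ·ΔH°_rxn = 22.878 × 142 = 3248.7 kJ/s
Sensible, feed 217→25 °C: -1366 kJ/s
Outlet flows (mol/s): A 5.022, B 22.878, C 22.878
Sensible, products 25→155 °C: 856.48 kJ/s
Q = ΔH = 2739.2 kJ/s = 2739.2 kW
Heat supplied = 164350 kJ/min

Q_in = 164000 kJ/min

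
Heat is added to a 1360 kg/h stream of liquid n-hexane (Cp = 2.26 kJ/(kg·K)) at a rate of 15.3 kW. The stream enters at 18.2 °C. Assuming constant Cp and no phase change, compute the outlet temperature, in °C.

T_out = 36.1 °C

Q = 15.3 kW = 55080 kJ/h
ΔT = Q/(ṁ·Cp) = 55080/(1360×2.26) = 17.92 K
T_out = 18.2 + 17.92 = 36.12 °C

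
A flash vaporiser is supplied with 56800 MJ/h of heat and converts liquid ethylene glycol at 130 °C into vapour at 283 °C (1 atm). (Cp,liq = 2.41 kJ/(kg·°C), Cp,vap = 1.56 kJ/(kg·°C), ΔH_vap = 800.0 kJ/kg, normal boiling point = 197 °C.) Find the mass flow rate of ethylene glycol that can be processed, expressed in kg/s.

Δh = 2.41×(197−130) + 800.0 + 1.56×(283−197) = 1095.6 kJ/kg
Q = 56800 MJ/h = 15778 kJ/s = 15778 kJ/s
ṁ = Q/Δh = 15778 / 1095.6 = 14.401 kg/s

ṁ = 14.4 kg/s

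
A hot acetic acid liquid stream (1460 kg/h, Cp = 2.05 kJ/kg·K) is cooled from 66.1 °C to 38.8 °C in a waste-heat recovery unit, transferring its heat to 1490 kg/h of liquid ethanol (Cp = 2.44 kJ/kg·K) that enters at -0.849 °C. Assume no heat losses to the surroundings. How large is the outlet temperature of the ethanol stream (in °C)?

T_c,out = 21.6 °C

Heat released by hot stream: Q = 1460 × 2.05 × (66.1 − 38.8) = 81709 kJ/h
Energy balance on cold side (adiabatic exchanger): Q = ṁ_c·Cp_c·(T_c,out − T_c,in)
T_c,out = -0.849 + 81709/(1490 × 2.44) = 21.626 °C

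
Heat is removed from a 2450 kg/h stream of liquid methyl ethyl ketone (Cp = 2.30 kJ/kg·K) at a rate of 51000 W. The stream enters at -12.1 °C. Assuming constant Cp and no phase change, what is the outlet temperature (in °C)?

Q = 51000 W = 183600 kJ/h
ΔT = Q/(ṁ·Cp) = 183600/(2450×2.30) = 32.582 K
T_out = -12.1 − 32.582 = -44.682 °C

T_out = -44.7 °C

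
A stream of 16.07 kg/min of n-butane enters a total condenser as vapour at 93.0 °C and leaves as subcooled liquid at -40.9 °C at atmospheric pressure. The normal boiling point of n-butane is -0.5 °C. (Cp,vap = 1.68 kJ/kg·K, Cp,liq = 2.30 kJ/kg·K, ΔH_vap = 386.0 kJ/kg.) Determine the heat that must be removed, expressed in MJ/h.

Q_c = 613 MJ/h

vapour 93.0→-0.5 °C: -157.08 kJ/kg
condensation at -0.5 °C: -386 kJ/kg
liquid -0.5→-40.9 °C: -92.92 kJ/kg
Δh = -157.08 + -386 + -92.92 = -636 kJ/kg
Q = ṁ·Δh = 16.07 kg/min × -636 kJ/kg = -10221 kJ/min
|Q| = 170.34 kW = 613.23 MJ/h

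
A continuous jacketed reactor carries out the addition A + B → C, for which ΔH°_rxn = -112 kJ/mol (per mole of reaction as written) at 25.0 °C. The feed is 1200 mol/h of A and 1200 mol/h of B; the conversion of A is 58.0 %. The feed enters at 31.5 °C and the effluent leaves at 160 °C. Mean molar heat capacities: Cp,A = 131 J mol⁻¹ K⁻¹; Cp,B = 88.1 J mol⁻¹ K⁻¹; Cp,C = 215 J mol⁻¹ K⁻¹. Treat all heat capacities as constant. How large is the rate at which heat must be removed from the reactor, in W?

Extent of reaction ξ = 0.580 × 1200 = 696 mol/h
Reaction term: ξ·ΔH°_rxn = 696 × -112 = -77952 kJ/h
Sensible, feed 31.5→25 °C: -1709 kJ/h
Outlet flows (mol/h): A 504, B 504, C 696
Sensible, products 25→160 °C: 35109 kJ/h
Q = ΔH = -44552 kJ/h = -12.376 kW
Heat removed = 12376 W

Q_out = 12400 W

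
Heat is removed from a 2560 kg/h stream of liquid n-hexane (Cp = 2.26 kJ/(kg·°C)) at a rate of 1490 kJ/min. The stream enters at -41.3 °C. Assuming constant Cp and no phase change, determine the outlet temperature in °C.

T_out = -56.8 °C

Q = 1490 kJ/min = 89400 kJ/h
ΔT = Q/(ṁ·Cp) = 89400/(2560×2.26) = 15.452 K
T_out = -41.3 − 15.452 = -56.752 °C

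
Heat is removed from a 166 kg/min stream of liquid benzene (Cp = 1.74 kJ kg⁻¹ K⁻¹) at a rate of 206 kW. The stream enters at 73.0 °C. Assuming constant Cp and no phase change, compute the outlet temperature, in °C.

Q = 206 kW = 12360 kJ/min
ΔT = Q/(ṁ·Cp) = 12360/(166×1.74) = 42.792 K
T_out = 73.0 − 42.792 = 30.208 °C

T_out = 30.2 °C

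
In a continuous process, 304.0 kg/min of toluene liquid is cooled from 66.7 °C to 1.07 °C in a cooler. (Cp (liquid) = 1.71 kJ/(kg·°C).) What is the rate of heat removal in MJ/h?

Q = ṁ·Cp·ΔT = 304.0 × 1.71 × (1.07 − 66.7) = -34117 kJ/min
Converting: 34117 / 60 s = 568.62 kW
Cooling duty = 2047 MJ/h

Q_c = 2050 MJ/h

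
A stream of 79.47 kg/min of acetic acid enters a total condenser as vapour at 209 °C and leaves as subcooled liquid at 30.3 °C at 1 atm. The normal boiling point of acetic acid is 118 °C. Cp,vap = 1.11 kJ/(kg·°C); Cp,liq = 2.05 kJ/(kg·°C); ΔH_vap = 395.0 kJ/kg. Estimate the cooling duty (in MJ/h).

vapour 209→118 °C: -101.01 kJ/kg
condensation at 118 °C: -395 kJ/kg
liquid 118→30.3 °C: -179.78 kJ/kg
Δh = -101.01 + -395 + -179.78 = -675.79 kJ/kg
Q = ṁ·Δh = 79.47 kg/min × -675.79 kJ/kg = -53705 kJ/min
|Q| = 895.09 kW = 3222.3 MJ/h

Q_c = 3220 MJ/h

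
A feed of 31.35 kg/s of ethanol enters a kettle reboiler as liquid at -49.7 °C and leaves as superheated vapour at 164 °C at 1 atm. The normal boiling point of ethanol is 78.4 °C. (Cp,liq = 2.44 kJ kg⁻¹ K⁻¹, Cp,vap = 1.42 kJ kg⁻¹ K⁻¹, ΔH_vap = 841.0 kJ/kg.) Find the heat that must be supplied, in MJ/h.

Q = 144000 MJ/h

liquid -49.7→78.4 °C: 312.56 kJ/kg
vaporisation at 78.4 °C: 841 kJ/kg
vapour 78.4→164 °C: 121.55 kJ/kg
Δh = 312.56 + 841 + 121.55 = 1275.1 kJ/kg
Q = ṁ·Δh = 31.35 kg/s × 1275.1 kJ/kg = 39975 kJ/s
|Q| = 39975 kW = 143910 MJ/h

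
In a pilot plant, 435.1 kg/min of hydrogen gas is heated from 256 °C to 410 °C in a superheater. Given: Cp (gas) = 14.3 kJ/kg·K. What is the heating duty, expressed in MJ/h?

Q = ṁ·Cp·ΔT = 435.1 × 14.3 × (410 − 256) = 958180 kJ/min
Converting: 958180 / 60 s = 15970 kW
Heating duty = 57491 MJ/h

Q = 57500 MJ/h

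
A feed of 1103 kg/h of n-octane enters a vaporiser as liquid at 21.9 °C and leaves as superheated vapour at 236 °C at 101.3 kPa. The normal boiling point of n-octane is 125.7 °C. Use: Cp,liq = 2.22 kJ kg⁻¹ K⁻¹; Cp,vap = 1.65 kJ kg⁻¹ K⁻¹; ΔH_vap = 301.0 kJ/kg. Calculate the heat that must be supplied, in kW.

liquid 21.9→125.7 °C: 230.44 kJ/kg
vaporisation at 125.7 °C: 301 kJ/kg
vapour 125.7→236 °C: 181.99 kJ/kg
Δh = 230.44 + 301 + 181.99 = 713.43 kJ/kg
Q = ṁ·Δh = 1103 kg/h × 713.43 kJ/kg = 786910 kJ/h
|Q| = 218.59 kW

Q = 219 kW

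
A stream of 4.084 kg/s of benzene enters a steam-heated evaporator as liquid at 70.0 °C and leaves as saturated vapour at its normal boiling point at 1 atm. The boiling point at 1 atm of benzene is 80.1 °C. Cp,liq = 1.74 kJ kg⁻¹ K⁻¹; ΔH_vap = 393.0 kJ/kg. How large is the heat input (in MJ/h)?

liquid 70.0→80.1 °C: 17.574 kJ/kg
vaporisation at 80.1 °C: 393 kJ/kg
Δh = 17.574 + 393 = 410.57 kJ/kg
Q = ṁ·Δh = 4.084 kg/s × 410.57 kJ/kg = 1676.8 kJ/s
|Q| = 1676.8 kW = 6036.4 MJ/h

Q = 6040 MJ/h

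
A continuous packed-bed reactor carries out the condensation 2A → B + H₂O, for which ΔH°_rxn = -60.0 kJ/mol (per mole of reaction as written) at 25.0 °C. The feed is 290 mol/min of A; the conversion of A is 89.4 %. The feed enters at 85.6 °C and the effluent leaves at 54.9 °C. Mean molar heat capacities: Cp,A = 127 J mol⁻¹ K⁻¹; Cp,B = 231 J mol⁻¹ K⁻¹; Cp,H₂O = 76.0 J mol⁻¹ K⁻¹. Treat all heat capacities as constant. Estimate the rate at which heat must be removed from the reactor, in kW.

Q_out = 145 kW

Extent of reaction ξ = 0.894 × 290 / 2 = 129.63 mol/min
Reaction term: ξ·ΔH°_rxn = 129.63 × -60.0 = -7777.8 kJ/min
Sensible, feed 85.6→25 °C: -2231.9 kJ/min
Outlet flows (mol/min): A 30.74, B 129.63, H₂O 129.63
Sensible, products 25→54.9 °C: 1306.6 kJ/min
Q = ΔH = -8703.1 kJ/min = -145.05 kW
Heat removed = 145.05 kW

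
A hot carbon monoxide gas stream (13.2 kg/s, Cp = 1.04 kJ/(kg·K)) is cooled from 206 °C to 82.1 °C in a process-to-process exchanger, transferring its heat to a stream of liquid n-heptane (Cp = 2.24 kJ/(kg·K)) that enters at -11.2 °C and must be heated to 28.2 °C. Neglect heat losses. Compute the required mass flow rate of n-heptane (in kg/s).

ṁ_c = 19.3 kg/s

Heat released by hot stream: Q = 13.2 × 1.04 × (206 − 82.1) = 1700.9 kJ/s
Energy balance on cold side (adiabatic exchanger): Q = ṁ_c·Cp_c·(T_c,out − T_c,in)
ṁ_c = 1700.9 / [2.24 × (28.2 − -11.2)] = 19.272 kg/s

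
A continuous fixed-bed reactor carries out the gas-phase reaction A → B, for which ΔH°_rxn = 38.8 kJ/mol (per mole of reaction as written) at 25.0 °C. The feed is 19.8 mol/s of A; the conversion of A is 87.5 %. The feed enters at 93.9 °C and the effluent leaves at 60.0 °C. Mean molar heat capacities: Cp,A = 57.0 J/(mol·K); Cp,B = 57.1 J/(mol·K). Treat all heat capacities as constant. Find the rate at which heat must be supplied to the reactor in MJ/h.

Q_in = 2280 MJ/h

Extent of reaction ξ = 0.875 × 19.8 = 17.325 mol/s
Reaction term: ξ·ΔH°_rxn = 17.325 × 38.8 = 672.21 kJ/s
Sensible, feed 93.9→25 °C: -77.761 kJ/s
Outlet flows (mol/s): A 2.475, B 17.325
Sensible, products 25→60.0 °C: 39.562 kJ/s
Q = ΔH = 634.01 kJ/s = 634.01 kW
Heat supplied = 2282.4 MJ/h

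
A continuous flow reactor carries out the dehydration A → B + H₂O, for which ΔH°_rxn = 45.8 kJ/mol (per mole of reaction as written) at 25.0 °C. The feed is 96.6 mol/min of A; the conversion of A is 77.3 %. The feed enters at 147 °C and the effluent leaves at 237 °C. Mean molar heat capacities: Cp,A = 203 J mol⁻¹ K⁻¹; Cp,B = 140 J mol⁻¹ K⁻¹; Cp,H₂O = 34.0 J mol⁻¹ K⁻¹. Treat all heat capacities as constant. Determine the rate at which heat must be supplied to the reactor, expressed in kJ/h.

Extent of reaction ξ = 0.773 × 96.6 = 74.672 mol/min
Reaction term: ξ·ΔH°_rxn = 74.672 × 45.8 = 3420 kJ/min
Sensible, feed 147→25 °C: -2392.4 kJ/min
Outlet flows (mol/min): A 21.928, B 74.672, H₂O 74.672
Sensible, products 25→237 °C: 3698.2 kJ/min
Q = ΔH = 4725.8 kJ/min = 78.763 kW
Heat supplied = 283550 kJ/h

Q_in = 284000 kJ/h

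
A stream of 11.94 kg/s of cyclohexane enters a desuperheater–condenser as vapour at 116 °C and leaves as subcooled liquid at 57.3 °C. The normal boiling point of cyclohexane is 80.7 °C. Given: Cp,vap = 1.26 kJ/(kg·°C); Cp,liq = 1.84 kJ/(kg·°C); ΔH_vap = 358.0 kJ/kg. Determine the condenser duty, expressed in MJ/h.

vapour 116→80.7 °C: -44.478 kJ/kg
condensation at 80.7 °C: -358 kJ/kg
liquid 80.7→57.3 °C: -43.056 kJ/kg
Δh = -44.478 + -358 + -43.056 = -445.53 kJ/kg
Q = ṁ·Δh = 11.94 kg/s × -445.53 kJ/kg = -5319.7 kJ/s
|Q| = 5319.7 kW = 19151 MJ/h

Q_c = 19200 MJ/h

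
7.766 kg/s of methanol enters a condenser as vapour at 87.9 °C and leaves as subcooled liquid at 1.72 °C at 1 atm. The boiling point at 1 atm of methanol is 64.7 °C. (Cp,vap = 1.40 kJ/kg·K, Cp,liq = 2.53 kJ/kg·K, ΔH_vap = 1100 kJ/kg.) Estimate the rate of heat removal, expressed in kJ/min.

Q_c = 602000 kJ/min

vapour 87.9→64.7 °C: -32.48 kJ/kg
condensation at 64.7 °C: -1100 kJ/kg
liquid 64.7→1.72 °C: -159.34 kJ/kg
Δh = -32.48 + -1100 + -159.34 = -1291.8 kJ/kg
Q = ṁ·Δh = 7.766 kg/s × -1291.8 kJ/kg = -10032 kJ/s
|Q| = 10032 kW = 601940 kJ/min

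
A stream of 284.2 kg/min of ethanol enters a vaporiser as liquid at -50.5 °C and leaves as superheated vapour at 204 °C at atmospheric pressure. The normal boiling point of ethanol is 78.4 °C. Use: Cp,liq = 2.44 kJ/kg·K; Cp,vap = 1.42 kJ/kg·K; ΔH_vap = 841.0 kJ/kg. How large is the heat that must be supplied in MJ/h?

Q = 22700 MJ/h

liquid -50.5→78.4 °C: 314.52 kJ/kg
vaporisation at 78.4 °C: 841 kJ/kg
vapour 78.4→204 °C: 178.35 kJ/kg
Δh = 314.52 + 841 + 178.35 = 1333.9 kJ/kg
Q = ṁ·Δh = 284.2 kg/min × 1333.9 kJ/kg = 379090 kJ/min
|Q| = 6318.1 kW = 22745 MJ/h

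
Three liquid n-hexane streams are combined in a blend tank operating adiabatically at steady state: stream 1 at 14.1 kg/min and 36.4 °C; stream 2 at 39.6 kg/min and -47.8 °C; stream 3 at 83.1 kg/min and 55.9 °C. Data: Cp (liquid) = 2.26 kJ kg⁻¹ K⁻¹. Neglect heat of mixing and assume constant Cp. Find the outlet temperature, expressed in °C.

Energy balance with Q = 0: Σ ṁᵢCp,ᵢ(T_out − Tᵢ) = 0
Σ ṁᵢCp,ᵢTᵢ = 14.1×2.26×36.4 + 39.6×2.26×-47.8 + 83.1×2.26×55.9 = 7380.4
Σ ṁᵢCp,ᵢ = 14.1×2.26 + 39.6×2.26 + 83.1×2.26 = 309.17
T_out = 7380.4 / 309.17 = 23.872 °C

T_out = 23.9 °C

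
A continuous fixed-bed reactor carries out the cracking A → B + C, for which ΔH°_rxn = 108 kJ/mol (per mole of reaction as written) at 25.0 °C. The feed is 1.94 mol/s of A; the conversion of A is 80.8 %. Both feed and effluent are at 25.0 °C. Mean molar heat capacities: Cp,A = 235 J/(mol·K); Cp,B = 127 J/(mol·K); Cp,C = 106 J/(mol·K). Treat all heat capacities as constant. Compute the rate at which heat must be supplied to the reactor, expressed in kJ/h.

Q_in = 609000 kJ/h

Extent of reaction ξ = 0.808 × 1.94 = 1.5675 mol/s
Reaction term: ξ·ΔH°_rxn = 1.5675 × 108 = 169.29 kJ/s
Q = ΔH = 169.29 kJ/s = 169.29 kW
Heat supplied = 609450 kJ/h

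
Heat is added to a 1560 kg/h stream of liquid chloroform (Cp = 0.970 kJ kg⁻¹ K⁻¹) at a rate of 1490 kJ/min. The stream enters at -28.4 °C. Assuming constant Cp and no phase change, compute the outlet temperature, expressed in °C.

T_out = 30.7 °C

Q = 1490 kJ/min = 89400 kJ/h
ΔT = Q/(ṁ·Cp) = 89400/(1560×0.970) = 59.08 K
T_out = -28.4 + 59.08 = 30.68 °C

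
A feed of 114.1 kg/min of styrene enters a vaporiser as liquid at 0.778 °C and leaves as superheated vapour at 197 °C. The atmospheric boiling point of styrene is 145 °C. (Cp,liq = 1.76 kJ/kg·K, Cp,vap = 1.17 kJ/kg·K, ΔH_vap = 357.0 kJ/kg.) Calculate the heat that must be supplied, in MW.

Q = 1.28 MW

liquid 0.778→145 °C: 253.83 kJ/kg
vaporisation at 145 °C: 357 kJ/kg
vapour 145→197 °C: 60.84 kJ/kg
Δh = 253.83 + 357 + 60.84 = 671.67 kJ/kg
Q = ṁ·Δh = 114.1 kg/min × 671.67 kJ/kg = 76638 kJ/min
|Q| = 1277.3 kW = 1.2773 MW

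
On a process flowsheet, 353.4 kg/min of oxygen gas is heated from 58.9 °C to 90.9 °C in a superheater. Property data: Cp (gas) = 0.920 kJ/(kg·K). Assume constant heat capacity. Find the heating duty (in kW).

Q = ṁ·Cp·ΔT = 353.4 × 0.920 × (90.9 − 58.9) = 10404 kJ/min
Converting: 10404 / 60 s = 173.4 kW

Q = 173 kW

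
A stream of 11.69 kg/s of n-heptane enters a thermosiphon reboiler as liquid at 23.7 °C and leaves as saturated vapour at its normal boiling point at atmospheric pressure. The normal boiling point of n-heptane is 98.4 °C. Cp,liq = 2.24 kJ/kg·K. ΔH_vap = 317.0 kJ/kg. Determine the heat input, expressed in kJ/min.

liquid 23.7→98.4 °C: 167.33 kJ/kg
vaporisation at 98.4 °C: 317 kJ/kg
Δh = 167.33 + 317 = 484.33 kJ/kg
Q = ṁ·Δh = 11.69 kg/s × 484.33 kJ/kg = 5661.8 kJ/s
|Q| = 5661.8 kW = 339710 kJ/min

Q = 340000 kJ/min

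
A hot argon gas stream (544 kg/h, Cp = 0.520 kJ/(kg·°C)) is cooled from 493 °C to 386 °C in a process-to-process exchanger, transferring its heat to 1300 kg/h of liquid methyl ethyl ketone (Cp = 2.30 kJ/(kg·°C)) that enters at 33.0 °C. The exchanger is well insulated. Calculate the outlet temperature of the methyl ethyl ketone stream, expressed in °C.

T_c,out = 43.1 °C

Heat released by hot stream: Q = 544 × 0.520 × (493 − 386) = 30268 kJ/h
Energy balance on cold side (adiabatic exchanger): Q = ṁ_c·Cp_c·(T_c,out − T_c,in)
T_c,out = 33.0 + 30268/(1300 × 2.30) = 43.123 °C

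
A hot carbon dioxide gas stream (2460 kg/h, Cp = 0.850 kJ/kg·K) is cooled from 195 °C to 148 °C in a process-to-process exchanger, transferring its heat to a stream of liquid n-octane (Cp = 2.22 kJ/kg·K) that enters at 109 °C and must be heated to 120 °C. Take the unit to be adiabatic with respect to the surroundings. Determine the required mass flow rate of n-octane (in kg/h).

ṁ_c = 4020 kg/h

Heat released by hot stream: Q = 2460 × 0.850 × (195 − 148) = 98277 kJ/h
Energy balance on cold side (adiabatic exchanger): Q = ṁ_c·Cp_c·(T_c,out − T_c,in)
ṁ_c = 98277 / [2.22 × (120 − 109)] = 4024.4 kg/h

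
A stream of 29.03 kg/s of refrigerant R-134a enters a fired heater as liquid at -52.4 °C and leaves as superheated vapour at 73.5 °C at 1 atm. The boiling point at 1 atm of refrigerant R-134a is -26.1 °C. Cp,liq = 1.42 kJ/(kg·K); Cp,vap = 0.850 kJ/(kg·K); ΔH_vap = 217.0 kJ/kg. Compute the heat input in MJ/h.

Q = 35400 MJ/h

liquid -52.4→-26.1 °C: 37.346 kJ/kg
vaporisation at -26.1 °C: 217 kJ/kg
vapour -26.1→73.5 °C: 84.66 kJ/kg
Δh = 37.346 + 217 + 84.66 = 339.01 kJ/kg
Q = ṁ·Δh = 29.03 kg/s × 339.01 kJ/kg = 9841.3 kJ/s
|Q| = 9841.3 kW = 35429 MJ/h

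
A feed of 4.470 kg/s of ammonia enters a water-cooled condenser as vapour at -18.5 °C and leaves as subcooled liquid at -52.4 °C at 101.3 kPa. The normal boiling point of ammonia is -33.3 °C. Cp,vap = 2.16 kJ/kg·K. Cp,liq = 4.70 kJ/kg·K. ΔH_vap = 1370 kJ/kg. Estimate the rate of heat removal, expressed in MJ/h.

vapour -18.5→-33.3 °C: -31.968 kJ/kg
condensation at -33.3 °C: -1370 kJ/kg
liquid -33.3→-52.4 °C: -89.77 kJ/kg
Δh = -31.968 + -1370 + -89.77 = -1491.7 kJ/kg
Q = ṁ·Δh = 4.470 kg/s × -1491.7 kJ/kg = -6668.1 kJ/s
|Q| = 6668.1 kW = 24005 MJ/h

Q_c = 24000 MJ/h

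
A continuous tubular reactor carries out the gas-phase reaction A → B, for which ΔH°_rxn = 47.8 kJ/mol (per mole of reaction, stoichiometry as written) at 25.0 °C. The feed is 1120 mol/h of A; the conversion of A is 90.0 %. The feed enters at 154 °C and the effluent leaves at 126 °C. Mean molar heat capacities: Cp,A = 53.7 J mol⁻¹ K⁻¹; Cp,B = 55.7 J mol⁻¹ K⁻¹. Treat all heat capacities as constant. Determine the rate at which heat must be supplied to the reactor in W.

Extent of reaction ξ = 0.900 × 1120 = 1008 mol/h
Reaction term: ξ·ΔH°_rxn = 1008 × 47.8 = 48182 kJ/h
Sensible, feed 154→25 °C: -7758.6 kJ/h
Outlet flows (mol/h): A 112, B 1008
Sensible, products 25→126 °C: 6278.2 kJ/h
Q = ΔH = 46702 kJ/h = 12.973 kW
Heat supplied = 12973 W

Q_in = 13000 W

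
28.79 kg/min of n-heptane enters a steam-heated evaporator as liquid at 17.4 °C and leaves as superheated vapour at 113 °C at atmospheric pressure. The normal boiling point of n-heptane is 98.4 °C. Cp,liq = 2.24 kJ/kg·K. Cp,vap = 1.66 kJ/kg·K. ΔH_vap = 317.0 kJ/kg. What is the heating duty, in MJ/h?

liquid 17.4→98.4 °C: 181.44 kJ/kg
vaporisation at 98.4 °C: 317 kJ/kg
vapour 98.4→113 °C: 24.236 kJ/kg
Δh = 181.44 + 317 + 24.236 = 522.68 kJ/kg
Q = ṁ·Δh = 28.79 kg/min × 522.68 kJ/kg = 15048 kJ/min
|Q| = 250.8 kW = 902.87 MJ/h

Q = 903 MJ/h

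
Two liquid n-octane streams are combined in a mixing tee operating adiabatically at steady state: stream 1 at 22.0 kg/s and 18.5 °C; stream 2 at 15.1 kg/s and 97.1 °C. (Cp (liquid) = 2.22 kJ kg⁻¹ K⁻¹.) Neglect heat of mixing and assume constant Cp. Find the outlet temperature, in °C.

Adiabatic, steady state ⇒ Σ ṁᵢCp,ᵢ(T_out − Tᵢ) = 0
Σ ṁᵢCp,ᵢTᵢ = 22.0×2.22×18.5 + 15.1×2.22×97.1 = 4158.5
Σ ṁᵢCp,ᵢ = 22.0×2.22 + 15.1×2.22 = 82.362
T_out = 4158.5 / 82.362 = 50.491 °C

T_out = 50.5 °C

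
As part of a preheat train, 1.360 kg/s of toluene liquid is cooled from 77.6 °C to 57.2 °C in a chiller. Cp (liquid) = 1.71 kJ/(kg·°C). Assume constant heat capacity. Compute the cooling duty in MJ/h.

Q = ṁ·Cp·ΔT = 1.360 × 1.71 × (57.2 − 77.6) = -47.442 kJ/s
Cooling duty = 170.79 MJ/h

Q_c = 171 MJ/h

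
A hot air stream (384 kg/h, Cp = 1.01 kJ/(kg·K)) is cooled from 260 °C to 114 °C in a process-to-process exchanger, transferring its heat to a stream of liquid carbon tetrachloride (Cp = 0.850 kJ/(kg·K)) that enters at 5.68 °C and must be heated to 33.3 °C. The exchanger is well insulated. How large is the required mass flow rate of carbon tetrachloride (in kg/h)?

ṁ_c = 2410 kg/h

Heat released by hot stream: Q = 384 × 1.01 × (260 − 114) = 56625 kJ/h
Energy balance on cold side (adiabatic exchanger): Q = ṁ_c·Cp_c·(T_c,out − T_c,in)
ṁ_c = 56625 / [0.850 × (33.3 − 5.68)] = 2411.9 kg/h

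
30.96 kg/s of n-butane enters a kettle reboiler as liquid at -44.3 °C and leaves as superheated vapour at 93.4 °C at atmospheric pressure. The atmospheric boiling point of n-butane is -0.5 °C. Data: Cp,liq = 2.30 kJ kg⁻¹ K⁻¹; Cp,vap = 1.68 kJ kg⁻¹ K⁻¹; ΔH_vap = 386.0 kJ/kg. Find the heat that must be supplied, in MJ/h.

liquid -44.3→-0.5 °C: 100.74 kJ/kg
vaporisation at -0.5 °C: 386 kJ/kg
vapour -0.5→93.4 °C: 157.75 kJ/kg
Δh = 100.74 + 386 + 157.75 = 644.49 kJ/kg
Q = ṁ·Δh = 30.96 kg/s × 644.49 kJ/kg = 19953 kJ/s
|Q| = 19953 kW = 71833 MJ/h

Q = 71800 MJ/h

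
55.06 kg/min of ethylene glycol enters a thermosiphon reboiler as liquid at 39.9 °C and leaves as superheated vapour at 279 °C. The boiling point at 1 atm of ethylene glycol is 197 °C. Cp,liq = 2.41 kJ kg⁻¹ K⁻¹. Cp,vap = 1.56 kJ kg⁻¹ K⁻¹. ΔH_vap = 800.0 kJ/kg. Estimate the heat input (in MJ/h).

liquid 39.9→197 °C: 378.61 kJ/kg
vaporisation at 197 °C: 800 kJ/kg
vapour 197→279 °C: 127.92 kJ/kg
Δh = 378.61 + 800 + 127.92 = 1306.5 kJ/kg
Q = ṁ·Δh = 55.06 kg/min × 1306.5 kJ/kg = 71938 kJ/min
|Q| = 1199 kW = 4316.3 MJ/h

Q = 4320 MJ/h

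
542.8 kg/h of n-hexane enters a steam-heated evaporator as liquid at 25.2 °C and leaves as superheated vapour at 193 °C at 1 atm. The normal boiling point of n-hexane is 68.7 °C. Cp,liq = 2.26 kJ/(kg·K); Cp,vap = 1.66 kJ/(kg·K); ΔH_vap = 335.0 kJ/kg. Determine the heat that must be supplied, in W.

liquid 25.2→68.7 °C: 98.31 kJ/kg
vaporisation at 68.7 °C: 335 kJ/kg
vapour 68.7→193 °C: 206.34 kJ/kg
Δh = 98.31 + 335 + 206.34 = 639.65 kJ/kg
Q = ṁ·Δh = 542.8 kg/h × 639.65 kJ/kg = 347200 kJ/h
|Q| = 96.445 kW = 96445 W

Q = 96400 W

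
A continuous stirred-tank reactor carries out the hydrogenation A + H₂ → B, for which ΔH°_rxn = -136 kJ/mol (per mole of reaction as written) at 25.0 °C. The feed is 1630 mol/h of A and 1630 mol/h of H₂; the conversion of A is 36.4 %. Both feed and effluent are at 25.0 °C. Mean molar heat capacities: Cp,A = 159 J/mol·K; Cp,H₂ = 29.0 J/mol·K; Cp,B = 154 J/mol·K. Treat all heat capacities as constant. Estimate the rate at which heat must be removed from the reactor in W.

Extent of reaction ξ = 0.364 × 1630 = 593.32 mol/h
Reaction term: ξ·ΔH°_rxn = 593.32 × -136 = -80692 kJ/h
Q = ΔH = -80692 kJ/h = -22.414 kW
Heat removed = 22414 W

Q_out = 22400 W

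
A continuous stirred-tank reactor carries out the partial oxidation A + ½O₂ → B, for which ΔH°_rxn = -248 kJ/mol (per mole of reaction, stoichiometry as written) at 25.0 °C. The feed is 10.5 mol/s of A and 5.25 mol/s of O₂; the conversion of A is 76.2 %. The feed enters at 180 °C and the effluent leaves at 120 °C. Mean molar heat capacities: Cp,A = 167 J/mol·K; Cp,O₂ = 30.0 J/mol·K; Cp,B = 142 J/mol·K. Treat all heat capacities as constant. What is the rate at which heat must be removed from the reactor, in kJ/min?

Extent of reaction ξ = 0.762 × 10.5 = 8.001 mol/s
Reaction term: ξ·ΔH°_rxn = 8.001 × -248 = -1984.2 kJ/s
Sensible, feed 180→25 °C: -296.2 kJ/s
Outlet flows (mol/s): A 2.499, O₂ 1.2495, B 8.001
Sensible, products 25→120 °C: 151.14 kJ/s
Q = ΔH = -2129.3 kJ/s = -2129.3 kW
Heat removed = 127760 kJ/min

Q_out = 128000 kJ/min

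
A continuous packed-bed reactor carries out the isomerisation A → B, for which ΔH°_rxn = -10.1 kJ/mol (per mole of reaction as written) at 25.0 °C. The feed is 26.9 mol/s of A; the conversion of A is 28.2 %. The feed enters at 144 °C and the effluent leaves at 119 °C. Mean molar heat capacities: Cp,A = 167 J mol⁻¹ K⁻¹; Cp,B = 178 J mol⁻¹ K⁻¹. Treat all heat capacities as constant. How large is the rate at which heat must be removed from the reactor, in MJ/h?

Q_out = 652 MJ/h

Extent of reaction ξ = 0.282 × 26.9 = 7.5858 mol/s
Reaction term: ξ·ΔH°_rxn = 7.5858 × -10.1 = -76.617 kJ/s
Sensible, feed 144→25 °C: -534.58 kJ/s
Outlet flows (mol/s): A 19.314, B 7.5858
Sensible, products 25→119 °C: 430.12 kJ/s
Q = ΔH = -181.08 kJ/s = -181.08 kW
Heat removed = 651.89 MJ/h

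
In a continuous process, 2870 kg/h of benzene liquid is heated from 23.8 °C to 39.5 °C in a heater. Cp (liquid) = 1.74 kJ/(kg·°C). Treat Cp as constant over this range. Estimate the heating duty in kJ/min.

Q = ṁ·Cp·ΔT = 2870 × 1.74 × (39.5 − 23.8) = 78403 kJ/h
Converting: 78403 / 3600 s = 21.779 kW
Heating duty = 1306.7 kJ/min

Q = 1310 kJ/min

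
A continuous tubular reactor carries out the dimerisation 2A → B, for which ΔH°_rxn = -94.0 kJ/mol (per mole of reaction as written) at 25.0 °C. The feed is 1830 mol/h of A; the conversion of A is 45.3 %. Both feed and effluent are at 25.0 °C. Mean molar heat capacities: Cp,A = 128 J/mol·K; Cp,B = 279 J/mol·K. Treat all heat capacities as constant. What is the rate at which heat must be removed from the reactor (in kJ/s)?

Extent of reaction ξ = 0.453 × 1830 / 2 = 414.5 mol/h
Reaction term: ξ·ΔH°_rxn = 414.5 × -94.0 = -38963 kJ/h
Q = ΔH = -38963 kJ/h = -10.823 kW
Heat removed = 10.823 kJ/s

Q_out = 10.8 kJ/s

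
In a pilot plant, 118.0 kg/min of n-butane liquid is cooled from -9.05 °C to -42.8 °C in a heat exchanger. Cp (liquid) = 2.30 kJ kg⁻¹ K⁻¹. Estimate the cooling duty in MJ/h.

Q = ṁ·Cp·ΔT = 118.0 × 2.30 × (-42.8 − -9.05) = -9159.8 kJ/min
Converting: 9159.8 / 60 s = 152.66 kW
Cooling duty = 549.59 MJ/h

Q_c = 550 MJ/h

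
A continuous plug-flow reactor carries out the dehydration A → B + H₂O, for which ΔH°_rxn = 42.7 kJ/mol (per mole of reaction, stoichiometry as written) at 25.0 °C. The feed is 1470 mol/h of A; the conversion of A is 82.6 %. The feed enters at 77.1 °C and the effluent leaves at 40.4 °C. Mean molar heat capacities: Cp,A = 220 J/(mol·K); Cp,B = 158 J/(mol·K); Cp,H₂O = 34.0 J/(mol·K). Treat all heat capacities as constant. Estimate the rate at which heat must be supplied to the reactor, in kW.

Extent of reaction ξ = 0.826 × 1470 = 1214.2 mol/h
Reaction term: ξ·ΔH°_rxn = 1214.2 × 42.7 = 51847 kJ/h
Sensible, feed 77.1→25 °C: -16849 kJ/h
Outlet flows (mol/h): A 255.78, B 1214.2, H₂O 1214.2
Sensible, products 25→40.4 °C: 4456.8 kJ/h
Q = ΔH = 39455 kJ/h = 10.96 kW
Heat supplied = 10.96 kW

Q_in = 11.0 kW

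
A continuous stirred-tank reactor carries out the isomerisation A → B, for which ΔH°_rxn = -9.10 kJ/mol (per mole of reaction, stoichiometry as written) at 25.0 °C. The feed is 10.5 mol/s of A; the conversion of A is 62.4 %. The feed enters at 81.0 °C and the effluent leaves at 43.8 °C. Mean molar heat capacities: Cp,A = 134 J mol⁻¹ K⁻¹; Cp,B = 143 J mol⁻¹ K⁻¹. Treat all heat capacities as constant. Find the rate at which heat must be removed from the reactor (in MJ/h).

Extent of reaction ξ = 0.624 × 10.5 = 6.552 mol/s
Reaction term: ξ·ΔH°_rxn = 6.552 × -9.10 = -59.623 kJ/s
Sensible, feed 81.0→25 °C: -78.792 kJ/s
Outlet flows (mol/s): A 3.948, B 6.552
Sensible, products 25→43.8 °C: 27.56 kJ/s
Q = ΔH = -110.86 kJ/s = -110.86 kW
Heat removed = 399.08 MJ/h

Q_out = 399 MJ/h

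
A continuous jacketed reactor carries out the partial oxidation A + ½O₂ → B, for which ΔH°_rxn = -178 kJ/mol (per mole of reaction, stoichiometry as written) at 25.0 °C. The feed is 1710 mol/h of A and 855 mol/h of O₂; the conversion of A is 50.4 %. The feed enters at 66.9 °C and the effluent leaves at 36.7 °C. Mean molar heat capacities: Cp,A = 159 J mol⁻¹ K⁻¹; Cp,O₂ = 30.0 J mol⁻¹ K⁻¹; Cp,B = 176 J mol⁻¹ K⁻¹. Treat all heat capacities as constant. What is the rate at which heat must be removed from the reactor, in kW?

Extent of reaction ξ = 0.504 × 1710 = 861.84 mol/h
Reaction term: ξ·ΔH°_rxn = 861.84 × -178 = -153410 kJ/h
Sensible, feed 66.9→25 °C: -12467 kJ/h
Outlet flows (mol/h): A 848.16, O₂ 424.08, B 861.84
Sensible, products 25→36.7 °C: 3501.4 kJ/h
Q = ΔH = -162370 kJ/h = -45.104 kW
Heat removed = 45.104 kW

Q_out = 45.1 kW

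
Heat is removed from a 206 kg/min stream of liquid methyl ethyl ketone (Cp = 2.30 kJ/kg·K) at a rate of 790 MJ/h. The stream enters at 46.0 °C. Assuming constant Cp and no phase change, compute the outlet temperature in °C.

T_out = 18.2 °C

Q = 790 MJ/h = 13167 kJ/min
ΔT = Q/(ṁ·Cp) = 13167/(206×2.30) = 27.79 K
T_out = 46.0 − 27.79 = 18.21 °C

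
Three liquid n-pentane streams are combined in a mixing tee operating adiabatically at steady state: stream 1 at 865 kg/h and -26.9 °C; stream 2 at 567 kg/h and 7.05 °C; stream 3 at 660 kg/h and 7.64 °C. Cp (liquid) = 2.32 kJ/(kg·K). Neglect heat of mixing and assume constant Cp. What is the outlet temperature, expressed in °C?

Energy balance with Q = 0: Σ ṁᵢCp,ᵢ(T_out − Tᵢ) = 0
T_out = Σ ṁᵢCp,ᵢTᵢ / Σ ṁᵢCp,ᵢ
      = -33011 / 4853.4 = -6.8015 °C

T_out = -6.80 °C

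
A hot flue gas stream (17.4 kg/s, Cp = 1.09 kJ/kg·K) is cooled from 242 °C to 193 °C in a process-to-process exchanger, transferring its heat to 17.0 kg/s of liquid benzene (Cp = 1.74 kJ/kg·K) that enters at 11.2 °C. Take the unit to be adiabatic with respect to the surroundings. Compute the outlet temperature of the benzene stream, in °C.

T_c,out = 42.6 °C

Heat released by hot stream: Q = 17.4 × 1.09 × (242 − 193) = 929.33 kJ/s
Energy balance on cold side (adiabatic exchanger): Q = ṁ_c·Cp_c·(T_c,out − T_c,in)
T_c,out = 11.2 + 929.33/(17.0 × 1.74) = 42.618 °C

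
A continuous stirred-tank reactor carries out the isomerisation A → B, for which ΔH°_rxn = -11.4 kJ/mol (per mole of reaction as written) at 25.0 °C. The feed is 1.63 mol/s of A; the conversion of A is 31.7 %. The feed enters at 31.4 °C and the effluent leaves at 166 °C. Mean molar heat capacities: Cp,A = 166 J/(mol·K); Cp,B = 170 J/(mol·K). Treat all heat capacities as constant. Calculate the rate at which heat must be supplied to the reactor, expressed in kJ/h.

Q_in = 111000 kJ/h

Extent of reaction ξ = 0.317 × 1.63 = 0.51671 mol/s
Reaction term: ξ·ΔH°_rxn = 0.51671 × -11.4 = -5.8905 kJ/s
Sensible, feed 31.4→25 °C: -1.7317 kJ/s
Outlet flows (mol/s): A 1.1133, B 0.51671
Sensible, products 25→166 °C: 38.443 kJ/s
Q = ΔH = 30.821 kJ/s = 30.821 kW
Heat supplied = 110960 kJ/h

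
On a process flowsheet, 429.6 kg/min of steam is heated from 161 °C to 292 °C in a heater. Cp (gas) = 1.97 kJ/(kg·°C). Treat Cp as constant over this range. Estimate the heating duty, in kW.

Q = ṁ·Cp·ΔT = 429.6 × 1.97 × (292 − 161) = 110870 kJ/min
Converting: 110870 / 60 s = 1847.8 kW

Q = 1850 kW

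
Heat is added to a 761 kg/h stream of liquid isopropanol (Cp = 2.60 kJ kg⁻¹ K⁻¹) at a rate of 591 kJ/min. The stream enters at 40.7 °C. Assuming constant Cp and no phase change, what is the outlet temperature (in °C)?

Q = 591 kJ/min = 35460 kJ/h
ΔT = Q/(ṁ·Cp) = 35460/(761×2.60) = 17.922 K
T_out = 40.7 + 17.922 = 58.622 °C

T_out = 58.6 °C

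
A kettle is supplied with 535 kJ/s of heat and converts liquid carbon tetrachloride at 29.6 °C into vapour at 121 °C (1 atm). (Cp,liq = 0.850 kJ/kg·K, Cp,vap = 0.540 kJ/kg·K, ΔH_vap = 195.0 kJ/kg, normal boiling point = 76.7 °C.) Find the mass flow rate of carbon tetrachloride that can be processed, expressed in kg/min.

ṁ = 124 kg/min

Δh = 0.850×(76.7−29.6) + 195.0 + 0.540×(121−76.7) = 258.96 kJ/kg
Q = 535 kJ/s = 535 kJ/s = 32100 kJ/min
ṁ = Q/Δh = 32100 / 258.96 = 123.96 kg/min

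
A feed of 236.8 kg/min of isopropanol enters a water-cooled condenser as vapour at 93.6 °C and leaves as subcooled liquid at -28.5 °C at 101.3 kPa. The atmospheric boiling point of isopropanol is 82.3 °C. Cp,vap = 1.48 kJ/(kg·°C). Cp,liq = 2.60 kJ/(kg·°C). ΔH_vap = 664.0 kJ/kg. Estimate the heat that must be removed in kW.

Q_c = 3820 kW

vapour 93.6→82.3 °C: -16.724 kJ/kg
condensation at 82.3 °C: -664 kJ/kg
liquid 82.3→-28.5 °C: -288.08 kJ/kg
Δh = -16.724 + -664 + -288.08 = -968.8 kJ/kg
Q = ṁ·Δh = 236.8 kg/min × -968.8 kJ/kg = -229410 kJ/min
|Q| = 3823.5 kW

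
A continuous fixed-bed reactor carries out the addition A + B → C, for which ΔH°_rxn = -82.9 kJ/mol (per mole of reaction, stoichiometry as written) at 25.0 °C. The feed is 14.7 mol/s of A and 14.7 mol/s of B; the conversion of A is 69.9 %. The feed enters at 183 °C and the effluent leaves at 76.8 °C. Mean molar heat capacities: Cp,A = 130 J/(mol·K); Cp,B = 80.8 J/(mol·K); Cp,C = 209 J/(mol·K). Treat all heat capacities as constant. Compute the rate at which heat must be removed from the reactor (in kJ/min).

Q_out = 70900 kJ/min

Extent of reaction ξ = 0.699 × 14.7 = 10.275 mol/s
Reaction term: ξ·ΔH°_rxn = 10.275 × -82.9 = -851.82 kJ/s
Sensible, feed 183→25 °C: -489.6 kJ/s
Outlet flows (mol/s): A 4.4247, B 4.4247, C 10.275
Sensible, products 25→76.8 °C: 159.56 kJ/s
Q = ΔH = -1181.9 kJ/s = -1181.9 kW
Heat removed = 70912 kJ/min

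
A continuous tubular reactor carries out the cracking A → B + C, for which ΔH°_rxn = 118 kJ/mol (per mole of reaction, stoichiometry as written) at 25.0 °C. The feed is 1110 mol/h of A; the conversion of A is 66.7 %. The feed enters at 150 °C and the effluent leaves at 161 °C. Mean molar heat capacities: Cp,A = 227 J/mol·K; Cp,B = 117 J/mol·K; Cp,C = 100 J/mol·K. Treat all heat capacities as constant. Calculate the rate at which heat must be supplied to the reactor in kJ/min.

Q_in = 1490 kJ/min

Extent of reaction ξ = 0.667 × 1110 = 740.37 mol/h
Reaction term: ξ·ΔH°_rxn = 740.37 × 118 = 87364 kJ/h
Sensible, feed 150→25 °C: -31496 kJ/h
Outlet flows (mol/h): A 369.63, B 740.37, C 740.37
Sensible, products 25→161 °C: 33261 kJ/h
Q = ΔH = 89128 kJ/h = 24.758 kW
Heat supplied = 1485.5 kJ/min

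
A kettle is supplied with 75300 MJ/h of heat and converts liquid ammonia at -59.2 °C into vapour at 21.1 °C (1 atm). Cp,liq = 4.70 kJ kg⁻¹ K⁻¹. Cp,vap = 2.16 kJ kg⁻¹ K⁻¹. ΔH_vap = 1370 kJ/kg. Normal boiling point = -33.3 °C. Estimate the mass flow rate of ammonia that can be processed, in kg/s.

Δh = 4.70×(-33.3−-59.2) + 1370 + 2.16×(21.1−-33.3) = 1609.2 kJ/kg
Q = 75300 MJ/h = 20917 kJ/s = 20917 kJ/s
ṁ = Q/Δh = 20917 / 1609.2 = 12.998 kg/s

ṁ = 13.0 kg/s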